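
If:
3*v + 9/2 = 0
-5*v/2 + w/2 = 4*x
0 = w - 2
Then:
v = -3/2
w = 2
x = 19/16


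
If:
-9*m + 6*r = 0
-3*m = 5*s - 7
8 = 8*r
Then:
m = 2/3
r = 1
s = 1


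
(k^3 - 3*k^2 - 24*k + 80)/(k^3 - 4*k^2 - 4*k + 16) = (k^2 + k - 20)/(k^2 - 4)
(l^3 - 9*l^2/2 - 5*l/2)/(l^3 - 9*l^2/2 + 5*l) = (2*l^2 - 9*l - 5)/(2*l^2 - 9*l + 10)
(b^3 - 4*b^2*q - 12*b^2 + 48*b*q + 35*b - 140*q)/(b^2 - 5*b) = b - 4*q - 7 + 28*q/b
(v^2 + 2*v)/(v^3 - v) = (v + 2)/(v^2 - 1)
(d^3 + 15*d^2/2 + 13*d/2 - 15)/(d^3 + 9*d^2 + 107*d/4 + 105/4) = 2*(d^2 + 5*d - 6)/(2*d^2 + 13*d + 21)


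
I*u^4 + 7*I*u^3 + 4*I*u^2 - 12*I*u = u*(u + 2)*(u + 6)*(I*u - I)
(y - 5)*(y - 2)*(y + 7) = y^3 - 39*y + 70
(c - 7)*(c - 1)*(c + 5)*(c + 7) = c^4 + 4*c^3 - 54*c^2 - 196*c + 245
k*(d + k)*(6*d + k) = 6*d^2*k + 7*d*k^2 + k^3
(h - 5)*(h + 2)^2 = h^3 - h^2 - 16*h - 20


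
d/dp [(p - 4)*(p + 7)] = 2*p + 3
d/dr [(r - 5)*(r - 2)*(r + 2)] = 3*r^2 - 10*r - 4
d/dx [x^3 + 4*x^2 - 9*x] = 3*x^2 + 8*x - 9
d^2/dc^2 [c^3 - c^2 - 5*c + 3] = 6*c - 2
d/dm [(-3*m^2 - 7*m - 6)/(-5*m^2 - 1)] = (-35*m^2 - 54*m + 7)/(25*m^4 + 10*m^2 + 1)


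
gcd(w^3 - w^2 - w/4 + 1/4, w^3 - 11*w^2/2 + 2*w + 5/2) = w^2 - w/2 - 1/2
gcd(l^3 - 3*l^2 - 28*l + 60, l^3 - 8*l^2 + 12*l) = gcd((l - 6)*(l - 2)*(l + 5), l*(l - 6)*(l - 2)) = l^2 - 8*l + 12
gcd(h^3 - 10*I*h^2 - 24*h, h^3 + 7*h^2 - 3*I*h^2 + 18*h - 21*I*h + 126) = h - 6*I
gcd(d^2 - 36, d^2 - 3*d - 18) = d - 6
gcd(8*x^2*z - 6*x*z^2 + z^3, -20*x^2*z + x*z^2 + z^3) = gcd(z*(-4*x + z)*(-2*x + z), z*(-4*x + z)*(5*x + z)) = 4*x*z - z^2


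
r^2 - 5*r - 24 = (r - 8)*(r + 3)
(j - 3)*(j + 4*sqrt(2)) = j^2 - 3*j + 4*sqrt(2)*j - 12*sqrt(2)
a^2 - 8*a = a*(a - 8)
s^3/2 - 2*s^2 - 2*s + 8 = (s/2 + 1)*(s - 4)*(s - 2)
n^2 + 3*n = n*(n + 3)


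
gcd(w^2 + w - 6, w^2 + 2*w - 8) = w - 2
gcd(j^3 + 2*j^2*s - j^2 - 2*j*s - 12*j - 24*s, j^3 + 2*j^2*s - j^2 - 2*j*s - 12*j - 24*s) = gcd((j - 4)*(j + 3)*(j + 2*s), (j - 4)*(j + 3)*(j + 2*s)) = j^3 + 2*j^2*s - j^2 - 2*j*s - 12*j - 24*s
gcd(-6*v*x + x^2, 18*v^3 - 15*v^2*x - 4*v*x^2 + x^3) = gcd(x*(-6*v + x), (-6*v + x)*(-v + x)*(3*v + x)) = -6*v + x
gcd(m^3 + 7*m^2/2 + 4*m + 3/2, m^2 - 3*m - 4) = m + 1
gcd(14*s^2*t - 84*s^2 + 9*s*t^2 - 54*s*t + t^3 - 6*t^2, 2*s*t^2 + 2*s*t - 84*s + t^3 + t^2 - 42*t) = 2*s*t - 12*s + t^2 - 6*t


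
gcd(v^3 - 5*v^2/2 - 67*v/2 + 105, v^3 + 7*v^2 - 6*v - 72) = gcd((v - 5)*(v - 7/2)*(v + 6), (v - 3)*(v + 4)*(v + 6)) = v + 6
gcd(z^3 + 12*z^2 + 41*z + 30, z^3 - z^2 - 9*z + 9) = 1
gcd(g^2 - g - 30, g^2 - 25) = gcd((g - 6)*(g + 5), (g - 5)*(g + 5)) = g + 5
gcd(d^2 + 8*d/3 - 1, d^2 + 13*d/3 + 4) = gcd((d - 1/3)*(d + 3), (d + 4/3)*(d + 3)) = d + 3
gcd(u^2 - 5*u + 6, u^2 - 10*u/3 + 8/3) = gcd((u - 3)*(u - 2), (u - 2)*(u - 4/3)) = u - 2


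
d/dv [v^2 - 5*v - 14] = 2*v - 5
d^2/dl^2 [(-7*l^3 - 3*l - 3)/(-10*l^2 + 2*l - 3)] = 2*(118*l^3 + 774*l^2 - 261*l - 60)/(1000*l^6 - 600*l^5 + 1020*l^4 - 368*l^3 + 306*l^2 - 54*l + 27)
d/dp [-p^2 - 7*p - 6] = -2*p - 7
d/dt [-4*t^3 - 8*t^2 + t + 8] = -12*t^2 - 16*t + 1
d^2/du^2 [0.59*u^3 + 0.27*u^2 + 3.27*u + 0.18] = 3.54*u + 0.54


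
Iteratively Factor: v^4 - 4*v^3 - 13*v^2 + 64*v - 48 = (v - 1)*(v^3 - 3*v^2 - 16*v + 48) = (v - 3)*(v - 1)*(v^2 - 16) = (v - 3)*(v - 1)*(v + 4)*(v - 4)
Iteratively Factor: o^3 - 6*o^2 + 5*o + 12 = (o + 1)*(o^2 - 7*o + 12) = (o - 3)*(o + 1)*(o - 4)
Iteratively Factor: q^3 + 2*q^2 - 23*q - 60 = (q + 3)*(q^2 - q - 20) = (q - 5)*(q + 3)*(q + 4)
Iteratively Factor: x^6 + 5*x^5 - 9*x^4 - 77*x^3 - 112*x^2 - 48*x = (x)*(x^5 + 5*x^4 - 9*x^3 - 77*x^2 - 112*x - 48) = x*(x + 4)*(x^4 + x^3 - 13*x^2 - 25*x - 12) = x*(x + 1)*(x + 4)*(x^3 - 13*x - 12) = x*(x - 4)*(x + 1)*(x + 4)*(x^2 + 4*x + 3) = x*(x - 4)*(x + 1)*(x + 3)*(x + 4)*(x + 1)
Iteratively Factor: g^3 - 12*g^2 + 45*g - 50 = (g - 5)*(g^2 - 7*g + 10) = (g - 5)*(g - 2)*(g - 5)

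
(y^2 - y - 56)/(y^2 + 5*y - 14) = (y - 8)/(y - 2)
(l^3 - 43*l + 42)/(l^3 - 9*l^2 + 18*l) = (l^2 + 6*l - 7)/(l*(l - 3))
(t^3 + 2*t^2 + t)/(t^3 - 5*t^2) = (t^2 + 2*t + 1)/(t*(t - 5))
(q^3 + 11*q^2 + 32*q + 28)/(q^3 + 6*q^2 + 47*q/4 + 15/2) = 4*(q^2 + 9*q + 14)/(4*q^2 + 16*q + 15)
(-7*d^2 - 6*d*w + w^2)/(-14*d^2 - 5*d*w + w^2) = (d + w)/(2*d + w)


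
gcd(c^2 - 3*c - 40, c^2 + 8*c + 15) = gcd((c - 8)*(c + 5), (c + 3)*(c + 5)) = c + 5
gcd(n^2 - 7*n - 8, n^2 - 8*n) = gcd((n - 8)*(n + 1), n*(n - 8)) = n - 8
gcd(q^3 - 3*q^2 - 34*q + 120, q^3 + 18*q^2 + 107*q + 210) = q + 6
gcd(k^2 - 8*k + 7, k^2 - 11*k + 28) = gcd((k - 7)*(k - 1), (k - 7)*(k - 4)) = k - 7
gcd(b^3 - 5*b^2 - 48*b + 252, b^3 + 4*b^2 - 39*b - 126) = b^2 + b - 42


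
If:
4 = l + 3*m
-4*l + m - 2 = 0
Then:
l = -2/13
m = 18/13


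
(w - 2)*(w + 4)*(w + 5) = w^3 + 7*w^2 + 2*w - 40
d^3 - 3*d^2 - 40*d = d*(d - 8)*(d + 5)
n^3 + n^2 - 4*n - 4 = (n - 2)*(n + 1)*(n + 2)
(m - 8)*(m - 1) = m^2 - 9*m + 8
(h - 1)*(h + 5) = h^2 + 4*h - 5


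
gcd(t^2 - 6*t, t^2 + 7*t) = t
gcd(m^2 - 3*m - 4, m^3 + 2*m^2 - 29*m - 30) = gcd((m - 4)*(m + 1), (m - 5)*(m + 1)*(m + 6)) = m + 1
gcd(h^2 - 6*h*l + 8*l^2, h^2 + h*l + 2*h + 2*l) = 1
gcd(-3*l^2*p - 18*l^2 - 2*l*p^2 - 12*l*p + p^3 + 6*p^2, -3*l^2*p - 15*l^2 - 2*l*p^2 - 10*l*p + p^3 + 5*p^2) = -3*l^2 - 2*l*p + p^2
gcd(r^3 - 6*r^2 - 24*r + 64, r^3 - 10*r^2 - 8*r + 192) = r^2 - 4*r - 32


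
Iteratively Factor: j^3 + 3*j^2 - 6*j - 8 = (j - 2)*(j^2 + 5*j + 4) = (j - 2)*(j + 4)*(j + 1)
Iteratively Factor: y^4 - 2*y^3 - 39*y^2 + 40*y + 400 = (y + 4)*(y^3 - 6*y^2 - 15*y + 100) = (y - 5)*(y + 4)*(y^2 - y - 20) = (y - 5)*(y + 4)^2*(y - 5)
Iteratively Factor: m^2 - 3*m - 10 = (m - 5)*(m + 2)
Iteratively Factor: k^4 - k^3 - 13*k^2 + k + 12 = (k - 4)*(k^3 + 3*k^2 - k - 3) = (k - 4)*(k - 1)*(k^2 + 4*k + 3) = (k - 4)*(k - 1)*(k + 1)*(k + 3)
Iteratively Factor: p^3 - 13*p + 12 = (p - 1)*(p^2 + p - 12) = (p - 1)*(p + 4)*(p - 3)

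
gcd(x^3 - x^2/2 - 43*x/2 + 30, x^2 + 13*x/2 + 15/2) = x + 5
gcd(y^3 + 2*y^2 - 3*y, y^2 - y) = y^2 - y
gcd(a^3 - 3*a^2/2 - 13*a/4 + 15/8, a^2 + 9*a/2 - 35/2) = a - 5/2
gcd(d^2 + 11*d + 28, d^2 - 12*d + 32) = 1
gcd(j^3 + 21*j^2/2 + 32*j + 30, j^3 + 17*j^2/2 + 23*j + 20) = j^2 + 9*j/2 + 5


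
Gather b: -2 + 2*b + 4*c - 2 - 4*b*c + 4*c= b*(2 - 4*c) + 8*c - 4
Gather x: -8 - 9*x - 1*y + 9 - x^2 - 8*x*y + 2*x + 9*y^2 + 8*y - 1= -x^2 + x*(-8*y - 7) + 9*y^2 + 7*y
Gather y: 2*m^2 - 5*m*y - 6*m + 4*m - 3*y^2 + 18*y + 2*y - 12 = 2*m^2 - 2*m - 3*y^2 + y*(20 - 5*m) - 12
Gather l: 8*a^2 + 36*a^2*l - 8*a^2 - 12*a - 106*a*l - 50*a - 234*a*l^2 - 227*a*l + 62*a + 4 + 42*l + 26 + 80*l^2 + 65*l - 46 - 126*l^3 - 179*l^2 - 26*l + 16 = -126*l^3 + l^2*(-234*a - 99) + l*(36*a^2 - 333*a + 81)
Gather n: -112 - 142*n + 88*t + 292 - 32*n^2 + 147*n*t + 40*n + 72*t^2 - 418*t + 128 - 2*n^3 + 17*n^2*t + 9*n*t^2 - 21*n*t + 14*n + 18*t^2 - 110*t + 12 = -2*n^3 + n^2*(17*t - 32) + n*(9*t^2 + 126*t - 88) + 90*t^2 - 440*t + 320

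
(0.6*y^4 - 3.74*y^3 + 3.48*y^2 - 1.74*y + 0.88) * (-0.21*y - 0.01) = -0.126*y^5 + 0.7794*y^4 - 0.6934*y^3 + 0.3306*y^2 - 0.1674*y - 0.0088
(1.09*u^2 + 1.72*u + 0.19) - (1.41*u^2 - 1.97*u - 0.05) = -0.32*u^2 + 3.69*u + 0.24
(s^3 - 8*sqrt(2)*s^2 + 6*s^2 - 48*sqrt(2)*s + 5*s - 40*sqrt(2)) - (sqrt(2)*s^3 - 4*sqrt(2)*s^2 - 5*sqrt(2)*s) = -sqrt(2)*s^3 + s^3 - 4*sqrt(2)*s^2 + 6*s^2 - 43*sqrt(2)*s + 5*s - 40*sqrt(2)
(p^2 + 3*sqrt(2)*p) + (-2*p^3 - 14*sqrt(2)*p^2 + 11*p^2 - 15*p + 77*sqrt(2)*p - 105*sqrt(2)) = -2*p^3 - 14*sqrt(2)*p^2 + 12*p^2 - 15*p + 80*sqrt(2)*p - 105*sqrt(2)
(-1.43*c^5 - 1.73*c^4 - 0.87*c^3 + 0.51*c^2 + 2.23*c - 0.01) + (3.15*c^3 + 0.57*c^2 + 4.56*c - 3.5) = -1.43*c^5 - 1.73*c^4 + 2.28*c^3 + 1.08*c^2 + 6.79*c - 3.51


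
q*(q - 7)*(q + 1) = q^3 - 6*q^2 - 7*q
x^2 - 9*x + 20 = (x - 5)*(x - 4)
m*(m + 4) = m^2 + 4*m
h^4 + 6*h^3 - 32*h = h*(h - 2)*(h + 4)^2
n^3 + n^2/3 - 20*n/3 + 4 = (n - 2)*(n - 2/3)*(n + 3)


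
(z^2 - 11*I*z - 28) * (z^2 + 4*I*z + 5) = z^4 - 7*I*z^3 + 21*z^2 - 167*I*z - 140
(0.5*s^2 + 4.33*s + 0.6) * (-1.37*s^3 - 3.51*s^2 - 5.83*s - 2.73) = -0.685*s^5 - 7.6871*s^4 - 18.9353*s^3 - 28.7149*s^2 - 15.3189*s - 1.638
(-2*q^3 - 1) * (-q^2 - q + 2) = 2*q^5 + 2*q^4 - 4*q^3 + q^2 + q - 2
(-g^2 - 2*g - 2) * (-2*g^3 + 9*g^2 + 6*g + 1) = 2*g^5 - 5*g^4 - 20*g^3 - 31*g^2 - 14*g - 2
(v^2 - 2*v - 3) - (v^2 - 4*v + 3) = 2*v - 6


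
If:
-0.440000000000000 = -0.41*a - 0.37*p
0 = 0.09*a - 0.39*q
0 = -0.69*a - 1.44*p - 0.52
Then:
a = 2.46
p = -1.54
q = 0.57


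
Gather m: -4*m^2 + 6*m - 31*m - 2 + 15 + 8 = -4*m^2 - 25*m + 21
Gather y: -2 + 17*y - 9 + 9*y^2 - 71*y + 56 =9*y^2 - 54*y + 45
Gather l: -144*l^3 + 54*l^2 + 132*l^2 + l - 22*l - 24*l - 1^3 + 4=-144*l^3 + 186*l^2 - 45*l + 3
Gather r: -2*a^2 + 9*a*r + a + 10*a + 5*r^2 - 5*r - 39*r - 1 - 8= -2*a^2 + 11*a + 5*r^2 + r*(9*a - 44) - 9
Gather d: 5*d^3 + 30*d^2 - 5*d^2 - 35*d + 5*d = 5*d^3 + 25*d^2 - 30*d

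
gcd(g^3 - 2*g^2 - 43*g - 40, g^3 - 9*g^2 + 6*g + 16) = g^2 - 7*g - 8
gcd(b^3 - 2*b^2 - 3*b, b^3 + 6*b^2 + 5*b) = b^2 + b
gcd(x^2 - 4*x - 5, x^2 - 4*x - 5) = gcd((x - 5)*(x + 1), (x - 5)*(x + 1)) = x^2 - 4*x - 5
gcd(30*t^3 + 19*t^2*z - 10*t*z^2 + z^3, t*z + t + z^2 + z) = t + z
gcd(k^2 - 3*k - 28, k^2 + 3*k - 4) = k + 4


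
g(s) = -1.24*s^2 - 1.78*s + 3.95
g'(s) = -2.48*s - 1.78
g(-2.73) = -0.43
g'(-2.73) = 4.99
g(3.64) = -18.96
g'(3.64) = -10.81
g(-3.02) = -1.98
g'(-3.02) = 5.71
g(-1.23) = 4.26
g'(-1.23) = 1.27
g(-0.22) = 4.28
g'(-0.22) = -1.23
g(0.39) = 3.07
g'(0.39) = -2.75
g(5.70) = -46.48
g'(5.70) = -15.92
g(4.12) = -24.43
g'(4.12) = -12.00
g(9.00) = -112.51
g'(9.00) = -24.10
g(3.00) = -12.55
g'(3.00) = -9.22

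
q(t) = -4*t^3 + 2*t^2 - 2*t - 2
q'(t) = -12*t^2 + 4*t - 2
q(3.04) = -101.97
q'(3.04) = -100.74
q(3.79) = -198.61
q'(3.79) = -159.21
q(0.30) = -2.53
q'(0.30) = -1.88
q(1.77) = -21.46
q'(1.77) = -32.51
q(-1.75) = 29.06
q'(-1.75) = -45.75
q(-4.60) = 438.86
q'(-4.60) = -274.32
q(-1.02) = 6.37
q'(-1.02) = -18.56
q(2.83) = -82.30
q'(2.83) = -86.79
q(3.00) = -98.00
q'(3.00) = -98.00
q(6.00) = -806.00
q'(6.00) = -410.00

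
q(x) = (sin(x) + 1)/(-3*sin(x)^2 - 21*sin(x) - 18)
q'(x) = (6*sin(x)*cos(x) + 21*cos(x))*(sin(x) + 1)/(-3*sin(x)^2 - 21*sin(x) - 18)^2 + cos(x)/(-3*sin(x)^2 - 21*sin(x) - 18)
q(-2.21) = -0.06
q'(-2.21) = -0.01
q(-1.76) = -0.07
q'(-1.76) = -0.00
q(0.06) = -0.06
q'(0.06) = 0.01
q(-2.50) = -0.06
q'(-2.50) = -0.01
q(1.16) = -0.05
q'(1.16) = 0.00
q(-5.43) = -0.05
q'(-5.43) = 0.00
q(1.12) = -0.05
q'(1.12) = 0.00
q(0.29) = -0.05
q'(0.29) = 0.01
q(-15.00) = -0.06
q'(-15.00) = -0.00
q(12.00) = -0.06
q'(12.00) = 0.01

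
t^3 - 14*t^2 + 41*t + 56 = (t - 8)*(t - 7)*(t + 1)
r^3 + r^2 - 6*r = r*(r - 2)*(r + 3)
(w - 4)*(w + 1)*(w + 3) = w^3 - 13*w - 12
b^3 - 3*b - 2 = (b - 2)*(b + 1)^2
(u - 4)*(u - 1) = u^2 - 5*u + 4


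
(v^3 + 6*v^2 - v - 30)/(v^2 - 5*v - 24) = (v^2 + 3*v - 10)/(v - 8)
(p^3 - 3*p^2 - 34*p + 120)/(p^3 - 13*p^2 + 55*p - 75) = (p^2 + 2*p - 24)/(p^2 - 8*p + 15)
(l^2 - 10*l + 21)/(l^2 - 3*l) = (l - 7)/l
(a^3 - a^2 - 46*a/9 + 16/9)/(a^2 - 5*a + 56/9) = (3*a^2 + 5*a - 2)/(3*a - 7)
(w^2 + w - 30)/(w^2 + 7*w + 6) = (w - 5)/(w + 1)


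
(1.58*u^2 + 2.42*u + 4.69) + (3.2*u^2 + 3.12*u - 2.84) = 4.78*u^2 + 5.54*u + 1.85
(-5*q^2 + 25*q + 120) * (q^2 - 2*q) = -5*q^4 + 35*q^3 + 70*q^2 - 240*q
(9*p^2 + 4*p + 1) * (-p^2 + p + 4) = -9*p^4 + 5*p^3 + 39*p^2 + 17*p + 4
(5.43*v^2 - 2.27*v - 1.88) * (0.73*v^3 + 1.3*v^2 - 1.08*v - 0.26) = 3.9639*v^5 + 5.4019*v^4 - 10.1878*v^3 - 1.4042*v^2 + 2.6206*v + 0.4888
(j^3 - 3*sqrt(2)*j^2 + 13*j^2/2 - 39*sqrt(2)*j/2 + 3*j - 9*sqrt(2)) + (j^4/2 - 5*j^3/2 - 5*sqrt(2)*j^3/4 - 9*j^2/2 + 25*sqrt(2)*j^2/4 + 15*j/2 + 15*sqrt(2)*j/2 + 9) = j^4/2 - 5*sqrt(2)*j^3/4 - 3*j^3/2 + 2*j^2 + 13*sqrt(2)*j^2/4 - 12*sqrt(2)*j + 21*j/2 - 9*sqrt(2) + 9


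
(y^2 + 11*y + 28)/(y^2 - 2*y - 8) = (y^2 + 11*y + 28)/(y^2 - 2*y - 8)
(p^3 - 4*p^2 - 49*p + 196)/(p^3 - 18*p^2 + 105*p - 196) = (p + 7)/(p - 7)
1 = 1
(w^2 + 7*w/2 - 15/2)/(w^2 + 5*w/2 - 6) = (w + 5)/(w + 4)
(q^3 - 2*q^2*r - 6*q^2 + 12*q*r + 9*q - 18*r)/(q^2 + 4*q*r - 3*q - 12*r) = (q^2 - 2*q*r - 3*q + 6*r)/(q + 4*r)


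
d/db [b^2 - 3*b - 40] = 2*b - 3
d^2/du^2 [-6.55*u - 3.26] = 0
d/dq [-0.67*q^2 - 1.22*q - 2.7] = -1.34*q - 1.22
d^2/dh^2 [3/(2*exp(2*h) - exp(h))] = 3*((1 - 8*exp(h))*(2*exp(h) - 1) + 2*(4*exp(h) - 1)^2)*exp(-h)/(2*exp(h) - 1)^3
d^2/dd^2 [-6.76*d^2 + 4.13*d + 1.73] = -13.5200000000000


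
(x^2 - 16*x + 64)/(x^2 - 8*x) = (x - 8)/x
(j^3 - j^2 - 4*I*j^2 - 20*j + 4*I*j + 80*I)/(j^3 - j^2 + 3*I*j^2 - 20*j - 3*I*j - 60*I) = (j - 4*I)/(j + 3*I)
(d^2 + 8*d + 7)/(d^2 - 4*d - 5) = (d + 7)/(d - 5)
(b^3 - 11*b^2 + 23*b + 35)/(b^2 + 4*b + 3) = (b^2 - 12*b + 35)/(b + 3)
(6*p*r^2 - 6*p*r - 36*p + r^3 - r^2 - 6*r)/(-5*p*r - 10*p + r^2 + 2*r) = (-6*p*r + 18*p - r^2 + 3*r)/(5*p - r)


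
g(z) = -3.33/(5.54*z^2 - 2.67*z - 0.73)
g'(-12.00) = -0.00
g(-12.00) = -0.00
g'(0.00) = -16.68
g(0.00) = 4.56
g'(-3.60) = -0.02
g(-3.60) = -0.04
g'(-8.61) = -0.00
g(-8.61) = -0.01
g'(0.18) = -2.12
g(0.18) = 3.23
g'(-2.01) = -0.11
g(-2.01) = -0.12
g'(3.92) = 0.02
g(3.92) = -0.05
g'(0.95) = 8.71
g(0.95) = -1.92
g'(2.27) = 0.16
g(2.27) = -0.15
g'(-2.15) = -0.09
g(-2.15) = -0.11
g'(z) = -3.33*(2.67 - 11.08*z)/(5.54*z^2 - 2.67*z - 0.73)^2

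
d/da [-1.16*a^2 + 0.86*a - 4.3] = 0.86 - 2.32*a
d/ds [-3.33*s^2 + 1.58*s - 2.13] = 1.58 - 6.66*s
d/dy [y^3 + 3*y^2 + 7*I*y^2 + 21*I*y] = 3*y^2 + y*(6 + 14*I) + 21*I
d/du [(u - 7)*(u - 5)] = 2*u - 12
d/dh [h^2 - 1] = 2*h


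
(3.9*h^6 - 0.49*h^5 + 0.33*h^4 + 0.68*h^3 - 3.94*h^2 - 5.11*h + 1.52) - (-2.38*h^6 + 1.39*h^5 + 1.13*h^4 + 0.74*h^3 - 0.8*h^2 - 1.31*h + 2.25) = 6.28*h^6 - 1.88*h^5 - 0.8*h^4 - 0.0599999999999999*h^3 - 3.14*h^2 - 3.8*h - 0.73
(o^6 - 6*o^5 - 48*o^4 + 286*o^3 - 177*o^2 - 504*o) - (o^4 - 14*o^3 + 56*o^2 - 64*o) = o^6 - 6*o^5 - 49*o^4 + 300*o^3 - 233*o^2 - 440*o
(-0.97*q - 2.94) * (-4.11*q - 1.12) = 3.9867*q^2 + 13.1698*q + 3.2928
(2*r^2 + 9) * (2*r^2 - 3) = 4*r^4 + 12*r^2 - 27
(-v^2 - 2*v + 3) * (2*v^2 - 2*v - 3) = -2*v^4 - 2*v^3 + 13*v^2 - 9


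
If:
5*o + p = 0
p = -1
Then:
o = 1/5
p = -1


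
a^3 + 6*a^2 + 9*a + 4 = (a + 1)^2*(a + 4)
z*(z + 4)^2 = z^3 + 8*z^2 + 16*z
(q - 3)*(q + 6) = q^2 + 3*q - 18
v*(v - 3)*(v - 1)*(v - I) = v^4 - 4*v^3 - I*v^3 + 3*v^2 + 4*I*v^2 - 3*I*v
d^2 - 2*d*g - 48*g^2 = (d - 8*g)*(d + 6*g)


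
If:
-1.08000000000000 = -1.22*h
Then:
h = 0.89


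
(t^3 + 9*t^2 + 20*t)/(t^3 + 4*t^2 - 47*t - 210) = t*(t + 4)/(t^2 - t - 42)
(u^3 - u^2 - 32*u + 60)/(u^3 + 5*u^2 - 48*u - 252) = (u^2 - 7*u + 10)/(u^2 - u - 42)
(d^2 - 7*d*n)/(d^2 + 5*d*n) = (d - 7*n)/(d + 5*n)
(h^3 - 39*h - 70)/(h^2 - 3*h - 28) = (h^2 + 7*h + 10)/(h + 4)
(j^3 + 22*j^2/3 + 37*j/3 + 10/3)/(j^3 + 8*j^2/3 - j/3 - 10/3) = (3*j^2 + 16*j + 5)/(3*j^2 + 2*j - 5)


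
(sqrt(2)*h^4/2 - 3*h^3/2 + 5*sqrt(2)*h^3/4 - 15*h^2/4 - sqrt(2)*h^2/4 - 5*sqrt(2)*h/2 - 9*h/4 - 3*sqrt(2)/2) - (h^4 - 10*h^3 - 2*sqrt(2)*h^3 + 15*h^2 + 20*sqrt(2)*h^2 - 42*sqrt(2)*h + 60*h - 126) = -h^4 + sqrt(2)*h^4/2 + 13*sqrt(2)*h^3/4 + 17*h^3/2 - 81*sqrt(2)*h^2/4 - 75*h^2/4 - 249*h/4 + 79*sqrt(2)*h/2 - 3*sqrt(2)/2 + 126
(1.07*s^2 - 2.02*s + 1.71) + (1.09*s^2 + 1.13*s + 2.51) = 2.16*s^2 - 0.89*s + 4.22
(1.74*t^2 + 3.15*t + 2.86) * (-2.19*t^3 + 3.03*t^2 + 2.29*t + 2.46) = -3.8106*t^5 - 1.6263*t^4 + 7.2657*t^3 + 20.1597*t^2 + 14.2984*t + 7.0356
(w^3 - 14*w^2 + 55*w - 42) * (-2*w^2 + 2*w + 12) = -2*w^5 + 30*w^4 - 126*w^3 + 26*w^2 + 576*w - 504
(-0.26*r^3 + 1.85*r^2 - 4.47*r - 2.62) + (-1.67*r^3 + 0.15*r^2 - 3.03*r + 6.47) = -1.93*r^3 + 2.0*r^2 - 7.5*r + 3.85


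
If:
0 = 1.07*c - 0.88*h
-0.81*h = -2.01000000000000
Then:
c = 2.04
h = 2.48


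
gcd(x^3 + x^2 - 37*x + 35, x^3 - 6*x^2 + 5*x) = x^2 - 6*x + 5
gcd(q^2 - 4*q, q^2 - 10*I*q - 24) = 1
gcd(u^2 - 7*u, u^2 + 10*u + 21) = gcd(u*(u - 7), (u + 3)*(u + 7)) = 1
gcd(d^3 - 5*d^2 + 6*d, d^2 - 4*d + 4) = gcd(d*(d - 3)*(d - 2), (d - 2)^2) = d - 2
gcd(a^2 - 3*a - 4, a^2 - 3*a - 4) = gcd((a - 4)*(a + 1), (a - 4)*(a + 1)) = a^2 - 3*a - 4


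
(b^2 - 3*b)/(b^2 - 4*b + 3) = b/(b - 1)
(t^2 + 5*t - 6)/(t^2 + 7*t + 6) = (t - 1)/(t + 1)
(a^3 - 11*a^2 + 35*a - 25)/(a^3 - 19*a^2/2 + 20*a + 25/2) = 2*(a - 1)/(2*a + 1)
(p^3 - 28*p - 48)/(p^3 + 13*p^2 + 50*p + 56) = (p - 6)/(p + 7)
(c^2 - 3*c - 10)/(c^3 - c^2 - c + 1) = (c^2 - 3*c - 10)/(c^3 - c^2 - c + 1)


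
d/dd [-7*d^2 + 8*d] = 8 - 14*d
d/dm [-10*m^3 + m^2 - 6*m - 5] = -30*m^2 + 2*m - 6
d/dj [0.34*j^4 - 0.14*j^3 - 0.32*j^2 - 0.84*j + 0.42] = 1.36*j^3 - 0.42*j^2 - 0.64*j - 0.84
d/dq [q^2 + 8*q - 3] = 2*q + 8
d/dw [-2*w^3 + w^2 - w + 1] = -6*w^2 + 2*w - 1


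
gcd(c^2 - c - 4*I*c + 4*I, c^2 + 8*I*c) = 1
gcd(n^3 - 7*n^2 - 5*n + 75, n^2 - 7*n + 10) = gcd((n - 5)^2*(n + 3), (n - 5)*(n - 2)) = n - 5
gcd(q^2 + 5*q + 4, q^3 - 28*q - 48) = q + 4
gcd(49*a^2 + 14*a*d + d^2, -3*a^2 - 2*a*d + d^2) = 1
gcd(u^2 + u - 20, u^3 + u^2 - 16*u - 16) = u - 4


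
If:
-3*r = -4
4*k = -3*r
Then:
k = -1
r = 4/3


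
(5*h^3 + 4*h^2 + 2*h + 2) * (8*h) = 40*h^4 + 32*h^3 + 16*h^2 + 16*h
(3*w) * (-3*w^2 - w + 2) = -9*w^3 - 3*w^2 + 6*w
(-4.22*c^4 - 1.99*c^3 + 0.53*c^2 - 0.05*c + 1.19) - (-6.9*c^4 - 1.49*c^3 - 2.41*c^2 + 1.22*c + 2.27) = 2.68*c^4 - 0.5*c^3 + 2.94*c^2 - 1.27*c - 1.08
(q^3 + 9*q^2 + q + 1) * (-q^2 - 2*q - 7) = -q^5 - 11*q^4 - 26*q^3 - 66*q^2 - 9*q - 7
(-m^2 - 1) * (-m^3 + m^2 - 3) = m^5 - m^4 + m^3 + 2*m^2 + 3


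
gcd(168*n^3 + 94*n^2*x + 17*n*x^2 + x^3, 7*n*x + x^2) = 7*n + x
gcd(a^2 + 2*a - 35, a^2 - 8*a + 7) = 1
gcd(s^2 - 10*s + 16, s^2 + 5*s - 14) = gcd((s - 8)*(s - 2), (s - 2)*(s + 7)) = s - 2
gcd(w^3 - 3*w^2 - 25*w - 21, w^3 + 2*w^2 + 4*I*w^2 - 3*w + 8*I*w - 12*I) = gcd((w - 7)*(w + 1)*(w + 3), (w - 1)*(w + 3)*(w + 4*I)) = w + 3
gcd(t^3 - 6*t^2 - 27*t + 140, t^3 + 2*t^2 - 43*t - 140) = t^2 - 2*t - 35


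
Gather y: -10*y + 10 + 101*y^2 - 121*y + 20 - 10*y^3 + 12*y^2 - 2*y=-10*y^3 + 113*y^2 - 133*y + 30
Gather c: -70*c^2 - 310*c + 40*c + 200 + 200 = -70*c^2 - 270*c + 400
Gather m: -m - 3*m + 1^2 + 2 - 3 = -4*m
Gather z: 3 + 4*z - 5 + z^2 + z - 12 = z^2 + 5*z - 14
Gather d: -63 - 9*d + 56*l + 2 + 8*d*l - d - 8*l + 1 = d*(8*l - 10) + 48*l - 60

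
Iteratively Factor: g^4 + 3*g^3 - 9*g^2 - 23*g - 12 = (g + 1)*(g^3 + 2*g^2 - 11*g - 12) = (g - 3)*(g + 1)*(g^2 + 5*g + 4) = (g - 3)*(g + 1)^2*(g + 4)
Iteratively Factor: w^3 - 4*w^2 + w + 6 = (w + 1)*(w^2 - 5*w + 6) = (w - 3)*(w + 1)*(w - 2)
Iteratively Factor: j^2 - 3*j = (j)*(j - 3)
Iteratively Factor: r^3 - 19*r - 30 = (r + 3)*(r^2 - 3*r - 10) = (r + 2)*(r + 3)*(r - 5)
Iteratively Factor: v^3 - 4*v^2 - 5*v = (v)*(v^2 - 4*v - 5) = v*(v + 1)*(v - 5)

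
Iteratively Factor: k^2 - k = (k)*(k - 1)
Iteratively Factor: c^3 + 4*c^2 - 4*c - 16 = (c + 4)*(c^2 - 4) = (c + 2)*(c + 4)*(c - 2)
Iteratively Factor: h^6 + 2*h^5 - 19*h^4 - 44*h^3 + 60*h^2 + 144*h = (h - 2)*(h^5 + 4*h^4 - 11*h^3 - 66*h^2 - 72*h) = (h - 2)*(h + 3)*(h^4 + h^3 - 14*h^2 - 24*h) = (h - 2)*(h + 2)*(h + 3)*(h^3 - h^2 - 12*h) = (h - 2)*(h + 2)*(h + 3)^2*(h^2 - 4*h) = h*(h - 2)*(h + 2)*(h + 3)^2*(h - 4)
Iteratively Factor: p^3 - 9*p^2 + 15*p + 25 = (p - 5)*(p^2 - 4*p - 5) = (p - 5)^2*(p + 1)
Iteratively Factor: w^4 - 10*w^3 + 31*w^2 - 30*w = (w)*(w^3 - 10*w^2 + 31*w - 30) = w*(w - 5)*(w^2 - 5*w + 6) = w*(w - 5)*(w - 2)*(w - 3)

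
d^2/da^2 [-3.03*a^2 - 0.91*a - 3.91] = -6.06000000000000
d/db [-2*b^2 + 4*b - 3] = 4 - 4*b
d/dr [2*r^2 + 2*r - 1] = 4*r + 2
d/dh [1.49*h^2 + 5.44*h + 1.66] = 2.98*h + 5.44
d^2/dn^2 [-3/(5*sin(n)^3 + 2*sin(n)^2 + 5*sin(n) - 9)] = 3*(225*sin(n)^6 + 110*sin(n)^5 - 234*sin(n)^4 + 275*sin(n)^3 - 77*sin(n)^2 - 285*sin(n) - 86)/(5*sin(n)^3 + 2*sin(n)^2 + 5*sin(n) - 9)^3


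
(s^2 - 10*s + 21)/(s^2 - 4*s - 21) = (s - 3)/(s + 3)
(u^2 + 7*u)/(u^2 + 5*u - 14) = u/(u - 2)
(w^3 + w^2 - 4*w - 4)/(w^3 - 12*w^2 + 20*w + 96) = (w^2 - w - 2)/(w^2 - 14*w + 48)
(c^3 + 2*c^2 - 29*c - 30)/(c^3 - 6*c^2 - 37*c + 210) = (c + 1)/(c - 7)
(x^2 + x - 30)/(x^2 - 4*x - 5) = (x + 6)/(x + 1)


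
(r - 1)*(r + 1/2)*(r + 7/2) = r^3 + 3*r^2 - 9*r/4 - 7/4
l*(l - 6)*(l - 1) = l^3 - 7*l^2 + 6*l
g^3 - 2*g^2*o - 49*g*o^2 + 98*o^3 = (g - 7*o)*(g - 2*o)*(g + 7*o)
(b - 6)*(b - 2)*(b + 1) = b^3 - 7*b^2 + 4*b + 12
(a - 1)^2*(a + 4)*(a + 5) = a^4 + 7*a^3 + 3*a^2 - 31*a + 20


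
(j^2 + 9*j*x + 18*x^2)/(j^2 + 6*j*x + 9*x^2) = (j + 6*x)/(j + 3*x)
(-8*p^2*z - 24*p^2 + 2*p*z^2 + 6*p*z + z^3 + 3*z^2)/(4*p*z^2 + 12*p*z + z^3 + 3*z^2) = (-2*p + z)/z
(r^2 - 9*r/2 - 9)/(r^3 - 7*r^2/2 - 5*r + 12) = (2*r^2 - 9*r - 18)/(2*r^3 - 7*r^2 - 10*r + 24)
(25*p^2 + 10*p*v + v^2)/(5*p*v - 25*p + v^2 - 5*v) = (5*p + v)/(v - 5)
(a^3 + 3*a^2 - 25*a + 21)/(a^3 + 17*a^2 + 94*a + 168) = (a^2 - 4*a + 3)/(a^2 + 10*a + 24)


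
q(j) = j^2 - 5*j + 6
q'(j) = 2*j - 5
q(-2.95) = 29.45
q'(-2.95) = -10.90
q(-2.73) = 27.10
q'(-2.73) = -10.46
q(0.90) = 2.31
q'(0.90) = -3.20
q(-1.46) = 15.43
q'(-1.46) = -7.92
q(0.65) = 3.17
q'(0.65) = -3.70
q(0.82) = 2.57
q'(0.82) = -3.36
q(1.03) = 1.91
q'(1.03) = -2.94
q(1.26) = 1.29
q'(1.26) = -2.48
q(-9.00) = 132.00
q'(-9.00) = -23.00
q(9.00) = 42.00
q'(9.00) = 13.00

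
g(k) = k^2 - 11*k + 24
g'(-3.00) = -17.00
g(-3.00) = 66.00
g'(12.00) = 13.00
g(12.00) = 36.00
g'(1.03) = -8.94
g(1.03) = 13.73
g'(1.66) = -7.68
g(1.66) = 8.50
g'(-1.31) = -13.62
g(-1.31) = 40.13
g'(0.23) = -10.54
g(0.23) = 21.52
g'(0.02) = -10.96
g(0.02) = 23.78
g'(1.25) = -8.50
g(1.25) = 11.81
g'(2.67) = -5.66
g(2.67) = 1.76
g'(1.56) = -7.88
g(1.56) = 9.27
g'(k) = 2*k - 11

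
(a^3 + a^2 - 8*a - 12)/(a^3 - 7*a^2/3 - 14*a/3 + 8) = 3*(a + 2)/(3*a - 4)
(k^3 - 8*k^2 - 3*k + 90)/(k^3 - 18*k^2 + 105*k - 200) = (k^2 - 3*k - 18)/(k^2 - 13*k + 40)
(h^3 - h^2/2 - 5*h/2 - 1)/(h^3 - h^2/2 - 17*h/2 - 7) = (2*h^2 - 3*h - 2)/(2*h^2 - 3*h - 14)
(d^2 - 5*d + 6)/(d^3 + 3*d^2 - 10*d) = (d - 3)/(d*(d + 5))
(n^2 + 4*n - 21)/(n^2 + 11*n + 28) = (n - 3)/(n + 4)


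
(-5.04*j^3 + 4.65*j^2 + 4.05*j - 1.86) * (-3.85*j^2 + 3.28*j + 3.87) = 19.404*j^5 - 34.4337*j^4 - 19.8453*j^3 + 38.4405*j^2 + 9.5727*j - 7.1982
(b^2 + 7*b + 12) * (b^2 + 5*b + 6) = b^4 + 12*b^3 + 53*b^2 + 102*b + 72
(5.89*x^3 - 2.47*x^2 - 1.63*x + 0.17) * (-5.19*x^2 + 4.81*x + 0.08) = -30.5691*x^5 + 41.1502*x^4 - 2.9498*x^3 - 8.9202*x^2 + 0.6873*x + 0.0136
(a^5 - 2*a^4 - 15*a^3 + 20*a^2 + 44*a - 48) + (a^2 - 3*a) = a^5 - 2*a^4 - 15*a^3 + 21*a^2 + 41*a - 48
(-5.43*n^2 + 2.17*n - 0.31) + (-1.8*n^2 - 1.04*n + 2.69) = -7.23*n^2 + 1.13*n + 2.38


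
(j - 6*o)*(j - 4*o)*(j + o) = j^3 - 9*j^2*o + 14*j*o^2 + 24*o^3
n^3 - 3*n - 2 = (n - 2)*(n + 1)^2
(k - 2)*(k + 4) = k^2 + 2*k - 8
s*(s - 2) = s^2 - 2*s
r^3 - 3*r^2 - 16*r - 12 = (r - 6)*(r + 1)*(r + 2)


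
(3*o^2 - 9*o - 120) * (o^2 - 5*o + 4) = 3*o^4 - 24*o^3 - 63*o^2 + 564*o - 480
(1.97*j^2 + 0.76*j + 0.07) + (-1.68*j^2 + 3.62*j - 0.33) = 0.29*j^2 + 4.38*j - 0.26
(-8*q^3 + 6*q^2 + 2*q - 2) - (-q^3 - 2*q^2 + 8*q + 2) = -7*q^3 + 8*q^2 - 6*q - 4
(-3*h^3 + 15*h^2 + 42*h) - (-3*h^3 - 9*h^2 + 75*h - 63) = 24*h^2 - 33*h + 63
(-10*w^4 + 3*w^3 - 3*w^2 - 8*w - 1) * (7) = -70*w^4 + 21*w^3 - 21*w^2 - 56*w - 7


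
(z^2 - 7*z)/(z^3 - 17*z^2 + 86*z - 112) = z/(z^2 - 10*z + 16)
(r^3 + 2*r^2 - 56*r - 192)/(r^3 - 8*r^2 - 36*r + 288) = (r + 4)/(r - 6)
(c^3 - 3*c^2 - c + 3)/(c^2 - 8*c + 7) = (c^2 - 2*c - 3)/(c - 7)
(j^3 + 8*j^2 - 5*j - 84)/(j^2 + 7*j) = j + 1 - 12/j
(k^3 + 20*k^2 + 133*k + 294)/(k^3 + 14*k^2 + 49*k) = (k + 6)/k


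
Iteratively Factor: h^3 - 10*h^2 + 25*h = (h)*(h^2 - 10*h + 25) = h*(h - 5)*(h - 5)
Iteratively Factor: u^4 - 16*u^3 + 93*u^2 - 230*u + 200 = (u - 2)*(u^3 - 14*u^2 + 65*u - 100) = (u - 5)*(u - 2)*(u^2 - 9*u + 20) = (u - 5)*(u - 4)*(u - 2)*(u - 5)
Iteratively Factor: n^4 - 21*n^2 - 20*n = (n)*(n^3 - 21*n - 20) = n*(n - 5)*(n^2 + 5*n + 4) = n*(n - 5)*(n + 4)*(n + 1)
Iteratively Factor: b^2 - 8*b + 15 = (b - 3)*(b - 5)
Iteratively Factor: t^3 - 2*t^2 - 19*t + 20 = (t - 5)*(t^2 + 3*t - 4) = (t - 5)*(t + 4)*(t - 1)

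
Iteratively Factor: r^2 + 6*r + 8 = (r + 2)*(r + 4)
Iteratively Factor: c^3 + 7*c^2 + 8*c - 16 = (c + 4)*(c^2 + 3*c - 4) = (c - 1)*(c + 4)*(c + 4)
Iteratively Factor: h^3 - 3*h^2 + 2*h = (h)*(h^2 - 3*h + 2) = h*(h - 2)*(h - 1)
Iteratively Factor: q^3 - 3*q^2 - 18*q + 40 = (q + 4)*(q^2 - 7*q + 10) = (q - 5)*(q + 4)*(q - 2)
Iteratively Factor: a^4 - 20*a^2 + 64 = (a - 4)*(a^3 + 4*a^2 - 4*a - 16) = (a - 4)*(a + 4)*(a^2 - 4) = (a - 4)*(a + 2)*(a + 4)*(a - 2)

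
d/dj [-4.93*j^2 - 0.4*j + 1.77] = -9.86*j - 0.4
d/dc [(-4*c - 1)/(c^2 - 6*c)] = 2*(2*c^2 + c - 3)/(c^2*(c^2 - 12*c + 36))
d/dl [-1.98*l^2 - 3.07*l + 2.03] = -3.96*l - 3.07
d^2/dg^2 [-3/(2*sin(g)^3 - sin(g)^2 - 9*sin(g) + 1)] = 3*(36*sin(g)^6 - 22*sin(g)^5 - 80*sin(g)^4 + 41*sin(g)^3 + 187*sin(g)^2 - 33*sin(g) - 164)/(2*sin(g)^3 - sin(g)^2 - 9*sin(g) + 1)^3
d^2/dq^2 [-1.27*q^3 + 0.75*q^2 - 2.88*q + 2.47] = 1.5 - 7.62*q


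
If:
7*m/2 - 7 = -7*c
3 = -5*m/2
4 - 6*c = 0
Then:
No Solution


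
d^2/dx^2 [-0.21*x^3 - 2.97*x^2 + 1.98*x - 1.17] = -1.26*x - 5.94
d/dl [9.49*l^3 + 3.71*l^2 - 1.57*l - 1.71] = 28.47*l^2 + 7.42*l - 1.57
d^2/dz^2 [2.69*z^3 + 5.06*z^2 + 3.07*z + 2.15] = 16.14*z + 10.12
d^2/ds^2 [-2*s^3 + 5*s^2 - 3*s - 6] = 10 - 12*s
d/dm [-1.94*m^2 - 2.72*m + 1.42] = -3.88*m - 2.72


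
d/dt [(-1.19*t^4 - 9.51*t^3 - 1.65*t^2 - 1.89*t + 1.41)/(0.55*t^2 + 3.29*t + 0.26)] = (-1.309*t^5 - 16.9758*t^4 - 63.8134*t^3 - 11.8068*t^2 - 2.409*t - 5.1303)/(0.3025*t^4 + 3.619*t^3 + 11.1101*t^2 + 1.7108*t + 0.0676)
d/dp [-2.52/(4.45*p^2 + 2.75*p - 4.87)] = (22.428*p + 6.93)/(4.45*p^2 + 2.75*p - 4.87)^2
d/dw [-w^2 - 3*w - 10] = -2*w - 3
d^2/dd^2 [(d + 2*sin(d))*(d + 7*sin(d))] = -9*d*sin(d) - 56*sin(d)^2 + 18*cos(d) + 30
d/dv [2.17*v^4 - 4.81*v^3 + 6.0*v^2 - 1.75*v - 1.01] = 8.68*v^3 - 14.43*v^2 + 12.0*v - 1.75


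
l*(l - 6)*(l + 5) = l^3 - l^2 - 30*l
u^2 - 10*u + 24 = (u - 6)*(u - 4)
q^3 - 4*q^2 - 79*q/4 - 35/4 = (q - 7)*(q + 1/2)*(q + 5/2)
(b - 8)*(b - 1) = b^2 - 9*b + 8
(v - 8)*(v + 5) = v^2 - 3*v - 40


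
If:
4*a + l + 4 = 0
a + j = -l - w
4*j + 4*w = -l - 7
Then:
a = -19/8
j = -w - 25/8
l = 11/2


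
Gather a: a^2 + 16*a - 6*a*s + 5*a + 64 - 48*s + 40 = a^2 + a*(21 - 6*s) - 48*s + 104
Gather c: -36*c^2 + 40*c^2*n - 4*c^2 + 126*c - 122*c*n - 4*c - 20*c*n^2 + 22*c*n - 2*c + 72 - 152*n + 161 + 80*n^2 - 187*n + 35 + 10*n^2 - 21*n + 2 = c^2*(40*n - 40) + c*(-20*n^2 - 100*n + 120) + 90*n^2 - 360*n + 270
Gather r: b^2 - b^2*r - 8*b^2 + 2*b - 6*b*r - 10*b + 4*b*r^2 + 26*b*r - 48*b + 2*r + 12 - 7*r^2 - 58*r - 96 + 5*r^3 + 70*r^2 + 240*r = -7*b^2 - 56*b + 5*r^3 + r^2*(4*b + 63) + r*(-b^2 + 20*b + 184) - 84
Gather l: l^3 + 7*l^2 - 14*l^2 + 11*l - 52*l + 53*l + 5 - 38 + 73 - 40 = l^3 - 7*l^2 + 12*l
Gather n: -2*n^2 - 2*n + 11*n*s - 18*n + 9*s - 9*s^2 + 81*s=-2*n^2 + n*(11*s - 20) - 9*s^2 + 90*s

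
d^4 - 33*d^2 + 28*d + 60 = (d - 5)*(d - 2)*(d + 1)*(d + 6)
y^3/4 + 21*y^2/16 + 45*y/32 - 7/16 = (y/4 + 1/2)*(y - 1/4)*(y + 7/2)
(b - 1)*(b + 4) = b^2 + 3*b - 4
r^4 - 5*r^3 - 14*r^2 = r^2*(r - 7)*(r + 2)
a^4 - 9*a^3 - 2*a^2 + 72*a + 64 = (a - 8)*(a - 4)*(a + 1)*(a + 2)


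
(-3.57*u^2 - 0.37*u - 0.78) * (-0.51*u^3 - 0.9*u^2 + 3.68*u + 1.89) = 1.8207*u^5 + 3.4017*u^4 - 12.4068*u^3 - 7.4069*u^2 - 3.5697*u - 1.4742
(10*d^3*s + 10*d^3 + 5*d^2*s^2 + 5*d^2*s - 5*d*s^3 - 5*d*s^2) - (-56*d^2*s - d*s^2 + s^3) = 10*d^3*s + 10*d^3 + 5*d^2*s^2 + 61*d^2*s - 5*d*s^3 - 4*d*s^2 - s^3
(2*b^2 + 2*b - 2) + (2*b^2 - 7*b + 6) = 4*b^2 - 5*b + 4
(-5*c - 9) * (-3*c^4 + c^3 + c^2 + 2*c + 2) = 15*c^5 + 22*c^4 - 14*c^3 - 19*c^2 - 28*c - 18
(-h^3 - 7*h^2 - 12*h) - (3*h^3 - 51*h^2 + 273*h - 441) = -4*h^3 + 44*h^2 - 285*h + 441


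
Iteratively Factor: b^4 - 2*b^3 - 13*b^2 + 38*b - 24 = (b - 1)*(b^3 - b^2 - 14*b + 24) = (b - 3)*(b - 1)*(b^2 + 2*b - 8) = (b - 3)*(b - 1)*(b + 4)*(b - 2)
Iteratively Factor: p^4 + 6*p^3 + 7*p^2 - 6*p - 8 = (p + 4)*(p^3 + 2*p^2 - p - 2) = (p + 1)*(p + 4)*(p^2 + p - 2) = (p + 1)*(p + 2)*(p + 4)*(p - 1)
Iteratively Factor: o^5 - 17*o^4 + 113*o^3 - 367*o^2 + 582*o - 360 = (o - 5)*(o^4 - 12*o^3 + 53*o^2 - 102*o + 72) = (o - 5)*(o - 4)*(o^3 - 8*o^2 + 21*o - 18) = (o - 5)*(o - 4)*(o - 2)*(o^2 - 6*o + 9) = (o - 5)*(o - 4)*(o - 3)*(o - 2)*(o - 3)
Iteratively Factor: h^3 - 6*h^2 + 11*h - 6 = (h - 3)*(h^2 - 3*h + 2) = (h - 3)*(h - 2)*(h - 1)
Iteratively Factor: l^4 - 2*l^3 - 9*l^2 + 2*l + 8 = (l + 2)*(l^3 - 4*l^2 - l + 4) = (l - 4)*(l + 2)*(l^2 - 1) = (l - 4)*(l - 1)*(l + 2)*(l + 1)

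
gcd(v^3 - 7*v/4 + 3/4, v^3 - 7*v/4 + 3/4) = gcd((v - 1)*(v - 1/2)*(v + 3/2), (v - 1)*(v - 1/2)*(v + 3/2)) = v^3 - 7*v/4 + 3/4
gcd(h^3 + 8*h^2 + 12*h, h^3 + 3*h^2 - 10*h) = h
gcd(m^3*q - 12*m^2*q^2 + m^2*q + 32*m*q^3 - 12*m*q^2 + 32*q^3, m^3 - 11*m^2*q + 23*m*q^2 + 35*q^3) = 1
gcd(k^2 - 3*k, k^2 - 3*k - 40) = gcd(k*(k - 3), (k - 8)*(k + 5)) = 1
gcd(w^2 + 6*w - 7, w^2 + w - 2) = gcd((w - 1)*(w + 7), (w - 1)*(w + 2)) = w - 1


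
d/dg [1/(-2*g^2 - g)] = (4*g + 1)/(g^2*(2*g + 1)^2)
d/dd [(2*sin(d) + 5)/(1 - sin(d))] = 7*cos(d)/(sin(d) - 1)^2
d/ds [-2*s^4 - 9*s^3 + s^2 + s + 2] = -8*s^3 - 27*s^2 + 2*s + 1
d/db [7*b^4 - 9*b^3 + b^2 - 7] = b*(28*b^2 - 27*b + 2)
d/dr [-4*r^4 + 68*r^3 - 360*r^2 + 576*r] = -16*r^3 + 204*r^2 - 720*r + 576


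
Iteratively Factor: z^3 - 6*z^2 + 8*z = (z - 2)*(z^2 - 4*z) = (z - 4)*(z - 2)*(z)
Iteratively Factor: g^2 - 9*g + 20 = (g - 4)*(g - 5)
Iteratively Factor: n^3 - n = (n)*(n^2 - 1) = n*(n + 1)*(n - 1)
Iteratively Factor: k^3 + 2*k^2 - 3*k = (k)*(k^2 + 2*k - 3) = k*(k - 1)*(k + 3)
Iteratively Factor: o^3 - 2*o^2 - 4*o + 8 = (o - 2)*(o^2 - 4) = (o - 2)^2*(o + 2)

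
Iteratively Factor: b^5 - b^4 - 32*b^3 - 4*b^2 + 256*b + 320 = (b - 4)*(b^4 + 3*b^3 - 20*b^2 - 84*b - 80) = (b - 4)*(b + 2)*(b^3 + b^2 - 22*b - 40) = (b - 4)*(b + 2)*(b + 4)*(b^2 - 3*b - 10) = (b - 4)*(b + 2)^2*(b + 4)*(b - 5)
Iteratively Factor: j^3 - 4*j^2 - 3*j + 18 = (j - 3)*(j^2 - j - 6) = (j - 3)*(j + 2)*(j - 3)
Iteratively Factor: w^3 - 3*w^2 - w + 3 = (w - 1)*(w^2 - 2*w - 3) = (w - 3)*(w - 1)*(w + 1)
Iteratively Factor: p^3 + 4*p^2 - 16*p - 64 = (p - 4)*(p^2 + 8*p + 16) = (p - 4)*(p + 4)*(p + 4)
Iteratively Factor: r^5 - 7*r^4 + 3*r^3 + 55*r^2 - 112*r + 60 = (r - 2)*(r^4 - 5*r^3 - 7*r^2 + 41*r - 30) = (r - 2)*(r + 3)*(r^3 - 8*r^2 + 17*r - 10) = (r - 2)*(r - 1)*(r + 3)*(r^2 - 7*r + 10) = (r - 2)^2*(r - 1)*(r + 3)*(r - 5)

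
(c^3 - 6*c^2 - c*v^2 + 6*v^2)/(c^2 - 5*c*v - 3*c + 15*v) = (c^3 - 6*c^2 - c*v^2 + 6*v^2)/(c^2 - 5*c*v - 3*c + 15*v)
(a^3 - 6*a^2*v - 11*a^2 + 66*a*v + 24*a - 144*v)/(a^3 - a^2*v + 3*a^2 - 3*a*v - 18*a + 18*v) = (-a^2 + 6*a*v + 8*a - 48*v)/(-a^2 + a*v - 6*a + 6*v)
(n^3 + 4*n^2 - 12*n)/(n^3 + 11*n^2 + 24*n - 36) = n*(n - 2)/(n^2 + 5*n - 6)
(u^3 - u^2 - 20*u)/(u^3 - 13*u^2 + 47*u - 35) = u*(u + 4)/(u^2 - 8*u + 7)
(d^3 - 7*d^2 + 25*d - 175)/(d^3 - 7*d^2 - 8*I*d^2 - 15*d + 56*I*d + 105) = (d + 5*I)/(d - 3*I)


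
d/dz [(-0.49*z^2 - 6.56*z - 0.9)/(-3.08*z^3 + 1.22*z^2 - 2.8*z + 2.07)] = (-1.5092*z^4 - 40.4096*z^3 + 1.0592*z^2 + 0.167400000000001*z - 16.0992)/(9.4864*z^6 - 7.5152*z^5 + 18.7364*z^4 - 19.5832*z^3 + 12.8908*z^2 - 11.592*z + 4.2849)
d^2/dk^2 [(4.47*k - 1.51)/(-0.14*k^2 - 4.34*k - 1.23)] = (-(0.28*k + 4.34)*(0.56*k + 8.68)*(4.47*k - 1.51) + (3.7548*k + 38.3768)*(0.14*k^2 + 4.34*k + 1.23))/(0.14*k^2 + 4.34*k + 1.23)^3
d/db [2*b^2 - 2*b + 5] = 4*b - 2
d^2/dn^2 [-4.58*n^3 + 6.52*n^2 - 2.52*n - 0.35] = 13.04 - 27.48*n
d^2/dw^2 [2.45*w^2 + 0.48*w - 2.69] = 4.90000000000000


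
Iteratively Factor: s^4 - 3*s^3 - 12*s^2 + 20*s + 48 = (s + 2)*(s^3 - 5*s^2 - 2*s + 24) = (s - 4)*(s + 2)*(s^2 - s - 6) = (s - 4)*(s - 3)*(s + 2)*(s + 2)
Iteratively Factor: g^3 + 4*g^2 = (g)*(g^2 + 4*g) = g*(g + 4)*(g)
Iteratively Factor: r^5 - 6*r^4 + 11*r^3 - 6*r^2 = (r - 2)*(r^4 - 4*r^3 + 3*r^2) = r*(r - 2)*(r^3 - 4*r^2 + 3*r) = r*(r - 3)*(r - 2)*(r^2 - r) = r*(r - 3)*(r - 2)*(r - 1)*(r)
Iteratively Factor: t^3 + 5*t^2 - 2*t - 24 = (t - 2)*(t^2 + 7*t + 12) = (t - 2)*(t + 4)*(t + 3)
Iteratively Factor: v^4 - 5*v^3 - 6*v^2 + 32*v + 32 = (v - 4)*(v^3 - v^2 - 10*v - 8) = (v - 4)^2*(v^2 + 3*v + 2) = (v - 4)^2*(v + 2)*(v + 1)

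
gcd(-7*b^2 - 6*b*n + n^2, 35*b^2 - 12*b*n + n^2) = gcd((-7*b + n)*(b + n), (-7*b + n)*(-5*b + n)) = 7*b - n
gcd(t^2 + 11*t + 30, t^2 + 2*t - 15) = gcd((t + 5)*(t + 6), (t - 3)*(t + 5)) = t + 5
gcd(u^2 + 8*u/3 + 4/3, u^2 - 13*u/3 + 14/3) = 1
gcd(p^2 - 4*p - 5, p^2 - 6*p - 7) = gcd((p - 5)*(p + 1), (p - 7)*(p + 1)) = p + 1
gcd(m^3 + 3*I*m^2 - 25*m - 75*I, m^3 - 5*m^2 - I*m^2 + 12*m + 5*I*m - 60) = m^2 + m*(-5 + 3*I) - 15*I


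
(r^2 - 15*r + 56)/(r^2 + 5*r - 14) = (r^2 - 15*r + 56)/(r^2 + 5*r - 14)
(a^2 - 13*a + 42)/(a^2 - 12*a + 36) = (a - 7)/(a - 6)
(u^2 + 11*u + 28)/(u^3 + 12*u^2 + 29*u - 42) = (u + 4)/(u^2 + 5*u - 6)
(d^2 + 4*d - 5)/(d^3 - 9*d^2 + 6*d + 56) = (d^2 + 4*d - 5)/(d^3 - 9*d^2 + 6*d + 56)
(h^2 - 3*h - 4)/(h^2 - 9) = (h^2 - 3*h - 4)/(h^2 - 9)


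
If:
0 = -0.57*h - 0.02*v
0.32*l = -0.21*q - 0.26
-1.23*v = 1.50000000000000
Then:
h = 0.04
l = -0.65625*q - 0.8125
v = -1.22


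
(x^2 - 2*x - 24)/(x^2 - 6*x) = (x + 4)/x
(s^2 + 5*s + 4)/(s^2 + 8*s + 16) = (s + 1)/(s + 4)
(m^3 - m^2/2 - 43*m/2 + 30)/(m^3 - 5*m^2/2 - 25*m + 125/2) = (2*m^2 - 11*m + 12)/(2*m^2 - 15*m + 25)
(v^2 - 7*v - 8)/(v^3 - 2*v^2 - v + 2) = (v - 8)/(v^2 - 3*v + 2)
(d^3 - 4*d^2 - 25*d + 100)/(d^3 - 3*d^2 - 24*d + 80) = (d - 5)/(d - 4)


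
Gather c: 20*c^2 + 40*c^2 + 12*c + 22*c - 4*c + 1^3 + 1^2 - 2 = 60*c^2 + 30*c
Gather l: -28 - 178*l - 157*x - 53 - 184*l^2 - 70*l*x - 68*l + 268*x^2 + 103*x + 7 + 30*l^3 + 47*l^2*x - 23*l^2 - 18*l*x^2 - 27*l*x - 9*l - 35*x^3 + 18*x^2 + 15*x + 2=30*l^3 + l^2*(47*x - 207) + l*(-18*x^2 - 97*x - 255) - 35*x^3 + 286*x^2 - 39*x - 72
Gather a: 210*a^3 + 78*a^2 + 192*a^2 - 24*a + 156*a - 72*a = 210*a^3 + 270*a^2 + 60*a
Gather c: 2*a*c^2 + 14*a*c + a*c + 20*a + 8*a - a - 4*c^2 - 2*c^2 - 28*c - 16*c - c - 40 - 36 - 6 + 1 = 27*a + c^2*(2*a - 6) + c*(15*a - 45) - 81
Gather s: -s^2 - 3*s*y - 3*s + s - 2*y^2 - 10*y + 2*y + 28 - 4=-s^2 + s*(-3*y - 2) - 2*y^2 - 8*y + 24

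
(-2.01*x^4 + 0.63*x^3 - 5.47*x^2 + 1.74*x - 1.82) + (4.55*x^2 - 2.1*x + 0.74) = -2.01*x^4 + 0.63*x^3 - 0.92*x^2 - 0.36*x - 1.08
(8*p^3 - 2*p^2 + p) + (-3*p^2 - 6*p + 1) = 8*p^3 - 5*p^2 - 5*p + 1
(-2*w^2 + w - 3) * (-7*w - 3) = 14*w^3 - w^2 + 18*w + 9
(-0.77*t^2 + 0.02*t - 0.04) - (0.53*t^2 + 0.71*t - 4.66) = -1.3*t^2 - 0.69*t + 4.62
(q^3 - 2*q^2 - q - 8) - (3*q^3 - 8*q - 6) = -2*q^3 - 2*q^2 + 7*q - 2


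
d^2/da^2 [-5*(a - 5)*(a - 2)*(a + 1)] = 60 - 30*a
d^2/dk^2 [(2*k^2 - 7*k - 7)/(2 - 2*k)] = 12/(k^3 - 3*k^2 + 3*k - 1)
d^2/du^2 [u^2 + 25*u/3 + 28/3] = 2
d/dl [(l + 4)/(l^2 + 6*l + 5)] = (l^2 + 6*l - 2*(l + 3)*(l + 4) + 5)/(l^2 + 6*l + 5)^2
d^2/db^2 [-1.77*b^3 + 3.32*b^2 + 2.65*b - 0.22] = 6.64 - 10.62*b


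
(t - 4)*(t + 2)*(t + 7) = t^3 + 5*t^2 - 22*t - 56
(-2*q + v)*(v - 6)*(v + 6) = -2*q*v^2 + 72*q + v^3 - 36*v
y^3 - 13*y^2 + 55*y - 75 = (y - 5)^2*(y - 3)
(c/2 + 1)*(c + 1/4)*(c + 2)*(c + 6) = c^4/2 + 41*c^3/8 + 61*c^2/4 + 31*c/2 + 3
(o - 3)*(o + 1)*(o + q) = o^3 + o^2*q - 2*o^2 - 2*o*q - 3*o - 3*q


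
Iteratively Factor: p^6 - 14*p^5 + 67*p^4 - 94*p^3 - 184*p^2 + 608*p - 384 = (p - 4)*(p^5 - 10*p^4 + 27*p^3 + 14*p^2 - 128*p + 96) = (p - 4)^2*(p^4 - 6*p^3 + 3*p^2 + 26*p - 24) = (p - 4)^2*(p - 1)*(p^3 - 5*p^2 - 2*p + 24) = (p - 4)^2*(p - 3)*(p - 1)*(p^2 - 2*p - 8) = (p - 4)^2*(p - 3)*(p - 1)*(p + 2)*(p - 4)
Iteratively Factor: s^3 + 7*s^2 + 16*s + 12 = (s + 3)*(s^2 + 4*s + 4) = (s + 2)*(s + 3)*(s + 2)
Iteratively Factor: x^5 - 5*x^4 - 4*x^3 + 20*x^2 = (x - 5)*(x^4 - 4*x^2) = x*(x - 5)*(x^3 - 4*x) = x*(x - 5)*(x + 2)*(x^2 - 2*x) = x^2*(x - 5)*(x + 2)*(x - 2)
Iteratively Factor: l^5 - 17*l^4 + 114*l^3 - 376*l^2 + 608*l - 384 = (l - 4)*(l^4 - 13*l^3 + 62*l^2 - 128*l + 96) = (l - 4)*(l - 2)*(l^3 - 11*l^2 + 40*l - 48) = (l - 4)*(l - 3)*(l - 2)*(l^2 - 8*l + 16) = (l - 4)^2*(l - 3)*(l - 2)*(l - 4)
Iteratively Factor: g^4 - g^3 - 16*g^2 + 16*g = (g + 4)*(g^3 - 5*g^2 + 4*g) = (g - 1)*(g + 4)*(g^2 - 4*g) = (g - 4)*(g - 1)*(g + 4)*(g)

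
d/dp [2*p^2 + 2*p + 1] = 4*p + 2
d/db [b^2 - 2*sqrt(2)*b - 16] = 2*b - 2*sqrt(2)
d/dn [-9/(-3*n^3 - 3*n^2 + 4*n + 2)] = 9*(-9*n^2 - 6*n + 4)/(3*n^3 + 3*n^2 - 4*n - 2)^2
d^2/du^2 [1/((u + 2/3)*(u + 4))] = 6*(9*(u + 4)^2 + 3*(u + 4)*(3*u + 2) + (3*u + 2)^2)/((u + 4)^3*(3*u + 2)^3)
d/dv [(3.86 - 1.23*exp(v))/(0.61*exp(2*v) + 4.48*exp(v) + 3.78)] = (0.7503*exp(2*v) - 4.7092*exp(v) - 21.9422)*exp(v)/(0.3721*exp(4*v) + 5.4656*exp(3*v) + 24.682*exp(2*v) + 33.8688*exp(v) + 14.2884)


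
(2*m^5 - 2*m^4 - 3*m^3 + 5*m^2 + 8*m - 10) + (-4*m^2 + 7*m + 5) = 2*m^5 - 2*m^4 - 3*m^3 + m^2 + 15*m - 5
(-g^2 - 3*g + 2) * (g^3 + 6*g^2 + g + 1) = -g^5 - 9*g^4 - 17*g^3 + 8*g^2 - g + 2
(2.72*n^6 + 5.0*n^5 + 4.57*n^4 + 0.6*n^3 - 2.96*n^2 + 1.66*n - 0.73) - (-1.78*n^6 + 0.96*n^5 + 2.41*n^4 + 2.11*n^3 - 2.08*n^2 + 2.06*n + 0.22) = 4.5*n^6 + 4.04*n^5 + 2.16*n^4 - 1.51*n^3 - 0.88*n^2 - 0.4*n - 0.95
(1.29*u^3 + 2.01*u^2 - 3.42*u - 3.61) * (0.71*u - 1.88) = 0.9159*u^4 - 0.9981*u^3 - 6.207*u^2 + 3.8665*u + 6.7868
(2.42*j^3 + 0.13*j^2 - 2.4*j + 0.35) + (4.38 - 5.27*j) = 2.42*j^3 + 0.13*j^2 - 7.67*j + 4.73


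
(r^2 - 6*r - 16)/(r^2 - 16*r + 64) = (r + 2)/(r - 8)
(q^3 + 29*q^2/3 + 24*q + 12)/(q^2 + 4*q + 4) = (q^3 + 29*q^2/3 + 24*q + 12)/(q^2 + 4*q + 4)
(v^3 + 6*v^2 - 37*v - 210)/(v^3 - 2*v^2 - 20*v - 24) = (v^2 + 12*v + 35)/(v^2 + 4*v + 4)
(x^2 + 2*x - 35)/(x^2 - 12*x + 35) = (x + 7)/(x - 7)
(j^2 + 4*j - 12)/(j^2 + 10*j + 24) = (j - 2)/(j + 4)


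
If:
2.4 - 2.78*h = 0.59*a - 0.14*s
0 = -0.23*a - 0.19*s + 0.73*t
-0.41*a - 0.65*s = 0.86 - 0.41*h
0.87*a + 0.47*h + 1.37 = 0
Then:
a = -2.34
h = 1.41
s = 1.04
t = -0.47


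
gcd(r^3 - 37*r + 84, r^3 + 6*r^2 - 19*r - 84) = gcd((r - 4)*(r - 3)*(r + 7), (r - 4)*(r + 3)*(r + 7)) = r^2 + 3*r - 28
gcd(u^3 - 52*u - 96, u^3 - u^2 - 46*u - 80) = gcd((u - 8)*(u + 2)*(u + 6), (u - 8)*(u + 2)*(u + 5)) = u^2 - 6*u - 16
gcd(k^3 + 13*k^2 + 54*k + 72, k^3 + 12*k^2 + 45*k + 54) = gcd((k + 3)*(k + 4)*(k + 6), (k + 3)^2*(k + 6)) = k^2 + 9*k + 18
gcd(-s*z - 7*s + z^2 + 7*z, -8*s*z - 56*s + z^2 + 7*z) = z + 7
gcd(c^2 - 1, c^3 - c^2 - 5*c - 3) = c + 1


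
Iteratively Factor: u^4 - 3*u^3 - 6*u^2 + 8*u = (u + 2)*(u^3 - 5*u^2 + 4*u) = (u - 4)*(u + 2)*(u^2 - u) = (u - 4)*(u - 1)*(u + 2)*(u)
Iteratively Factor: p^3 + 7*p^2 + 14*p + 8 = (p + 4)*(p^2 + 3*p + 2) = (p + 2)*(p + 4)*(p + 1)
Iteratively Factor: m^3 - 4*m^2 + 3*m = (m - 3)*(m^2 - m) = (m - 3)*(m - 1)*(m)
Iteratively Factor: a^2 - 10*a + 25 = (a - 5)*(a - 5)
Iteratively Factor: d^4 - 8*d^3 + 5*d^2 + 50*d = (d)*(d^3 - 8*d^2 + 5*d + 50) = d*(d + 2)*(d^2 - 10*d + 25) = d*(d - 5)*(d + 2)*(d - 5)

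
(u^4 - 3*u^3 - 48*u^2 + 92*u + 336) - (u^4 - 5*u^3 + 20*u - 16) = 2*u^3 - 48*u^2 + 72*u + 352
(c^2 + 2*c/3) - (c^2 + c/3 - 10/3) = c/3 + 10/3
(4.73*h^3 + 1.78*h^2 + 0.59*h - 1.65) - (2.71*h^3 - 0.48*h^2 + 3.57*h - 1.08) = 2.02*h^3 + 2.26*h^2 - 2.98*h - 0.57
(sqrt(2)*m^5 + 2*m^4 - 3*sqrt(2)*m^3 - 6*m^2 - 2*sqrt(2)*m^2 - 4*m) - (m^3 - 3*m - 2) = sqrt(2)*m^5 + 2*m^4 - 3*sqrt(2)*m^3 - m^3 - 6*m^2 - 2*sqrt(2)*m^2 - m + 2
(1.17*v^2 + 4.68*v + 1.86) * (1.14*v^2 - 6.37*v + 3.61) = 1.3338*v^4 - 2.1177*v^3 - 23.4675*v^2 + 5.0466*v + 6.7146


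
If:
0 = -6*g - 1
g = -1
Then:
No Solution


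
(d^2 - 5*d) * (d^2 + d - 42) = d^4 - 4*d^3 - 47*d^2 + 210*d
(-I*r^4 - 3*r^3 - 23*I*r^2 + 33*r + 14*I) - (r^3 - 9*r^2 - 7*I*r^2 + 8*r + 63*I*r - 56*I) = -I*r^4 - 4*r^3 + 9*r^2 - 16*I*r^2 + 25*r - 63*I*r + 70*I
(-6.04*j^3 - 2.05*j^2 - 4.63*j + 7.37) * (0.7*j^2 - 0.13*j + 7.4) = -4.228*j^5 - 0.6498*j^4 - 47.6705*j^3 - 9.4091*j^2 - 35.2201*j + 54.538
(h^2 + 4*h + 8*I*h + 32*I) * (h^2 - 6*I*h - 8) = h^4 + 4*h^3 + 2*I*h^3 + 40*h^2 + 8*I*h^2 + 160*h - 64*I*h - 256*I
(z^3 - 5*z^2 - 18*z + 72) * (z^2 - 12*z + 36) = z^5 - 17*z^4 + 78*z^3 + 108*z^2 - 1512*z + 2592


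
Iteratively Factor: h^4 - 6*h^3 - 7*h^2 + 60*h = (h - 5)*(h^3 - h^2 - 12*h) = (h - 5)*(h + 3)*(h^2 - 4*h) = h*(h - 5)*(h + 3)*(h - 4)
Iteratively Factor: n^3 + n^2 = (n + 1)*(n^2) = n*(n + 1)*(n)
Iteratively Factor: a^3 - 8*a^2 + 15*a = (a)*(a^2 - 8*a + 15) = a*(a - 5)*(a - 3)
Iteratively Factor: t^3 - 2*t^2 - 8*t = (t - 4)*(t^2 + 2*t) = (t - 4)*(t + 2)*(t)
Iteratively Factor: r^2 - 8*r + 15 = (r - 5)*(r - 3)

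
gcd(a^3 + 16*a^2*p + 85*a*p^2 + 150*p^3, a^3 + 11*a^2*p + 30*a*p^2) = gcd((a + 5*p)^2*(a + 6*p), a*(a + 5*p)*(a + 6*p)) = a^2 + 11*a*p + 30*p^2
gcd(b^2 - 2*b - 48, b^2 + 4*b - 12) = b + 6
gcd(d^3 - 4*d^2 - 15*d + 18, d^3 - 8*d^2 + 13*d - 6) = d^2 - 7*d + 6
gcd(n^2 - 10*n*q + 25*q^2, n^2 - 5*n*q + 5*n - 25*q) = -n + 5*q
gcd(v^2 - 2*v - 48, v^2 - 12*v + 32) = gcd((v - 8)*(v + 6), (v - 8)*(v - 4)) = v - 8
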